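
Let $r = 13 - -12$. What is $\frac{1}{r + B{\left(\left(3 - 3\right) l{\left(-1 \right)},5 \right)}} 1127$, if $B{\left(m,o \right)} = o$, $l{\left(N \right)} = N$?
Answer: $\frac{1127}{30} \approx 37.567$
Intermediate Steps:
$r = 25$ ($r = 13 + 12 = 25$)
$\frac{1}{r + B{\left(\left(3 - 3\right) l{\left(-1 \right)},5 \right)}} 1127 = \frac{1}{25 + 5} \cdot 1127 = \frac{1}{30} \cdot 1127 = \frac{1127}{30}$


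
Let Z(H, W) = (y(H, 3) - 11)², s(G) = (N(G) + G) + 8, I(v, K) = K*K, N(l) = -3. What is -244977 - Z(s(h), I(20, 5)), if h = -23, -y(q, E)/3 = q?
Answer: -246826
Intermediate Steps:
y(q, E) = -3*q
I(v, K) = K²
s(G) = 5 + G (s(G) = (-3 + G) + 8 = 5 + G)
Z(H, W) = (-11 - 3*H)² (Z(H, W) = (-3*H - 11)² = (-11 - 3*H)²)
-244977 - Z(s(h), I(20, 5)) = -244977 - (11 + 3*(5 - 23))² = -244977 - (11 + 3*(-18))² = -244977 - (11 - 54)² = -244977 - 1*(-43)² = -244977 - 1*1849 = -244977 - 1849 = -246826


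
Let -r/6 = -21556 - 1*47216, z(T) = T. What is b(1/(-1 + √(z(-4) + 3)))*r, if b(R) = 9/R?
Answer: -3713688 + 3713688*I ≈ -3.7137e+6 + 3.7137e+6*I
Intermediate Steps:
r = 412632 (r = -6*(-21556 - 1*47216) = -6*(-21556 - 47216) = -6*(-68772) = 412632)
b(1/(-1 + √(z(-4) + 3)))*r = (9/(1/(-1 + √(-4 + 3))))*412632 = (9/(1/(-1 + √(-1))))*412632 = (9/(1/(-1 + I)))*412632 = (9/(((-1 - I)/2)))*412632 = (9*(-1 + I))*412632 = (-9 + 9*I)*412632 = -3713688 + 3713688*I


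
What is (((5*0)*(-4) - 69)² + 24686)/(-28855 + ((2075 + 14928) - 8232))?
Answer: -29447/20084 ≈ -1.4662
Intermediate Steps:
(((5*0)*(-4) - 69)² + 24686)/(-28855 + ((2075 + 14928) - 8232)) = ((0*(-4) - 69)² + 24686)/(-28855 + (17003 - 8232)) = ((0 - 69)² + 24686)/(-28855 + 8771) = ((-69)² + 24686)/(-20084) = (4761 + 24686)*(-1/20084) = 29447*(-1/20084) = -29447/20084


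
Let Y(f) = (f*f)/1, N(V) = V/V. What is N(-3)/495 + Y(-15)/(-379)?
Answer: -110996/187605 ≈ -0.59165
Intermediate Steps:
N(V) = 1
Y(f) = f**2 (Y(f) = f**2*1 = f**2)
N(-3)/495 + Y(-15)/(-379) = 1/495 + (-15)**2/(-379) = 1*(1/495) + 225*(-1/379) = 1/495 - 225/379 = -110996/187605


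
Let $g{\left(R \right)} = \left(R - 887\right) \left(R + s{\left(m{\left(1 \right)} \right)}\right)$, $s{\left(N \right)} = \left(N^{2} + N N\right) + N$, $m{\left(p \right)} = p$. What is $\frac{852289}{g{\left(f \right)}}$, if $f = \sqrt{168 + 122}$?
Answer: $\frac{2020777219}{221000599} - \frac{753423476 \sqrt{290}}{221000599} \approx -48.912$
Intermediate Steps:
$f = \sqrt{290} \approx 17.029$
$s{\left(N \right)} = N + 2 N^{2}$ ($s{\left(N \right)} = \left(N^{2} + N^{2}\right) + N = 2 N^{2} + N = N + 2 N^{2}$)
$g{\left(R \right)} = \left(-887 + R\right) \left(3 + R\right)$ ($g{\left(R \right)} = \left(R - 887\right) \left(R + 1 \left(1 + 2 \cdot 1\right)\right) = \left(-887 + R\right) \left(R + 1 \left(1 + 2\right)\right) = \left(-887 + R\right) \left(R + 1 \cdot 3\right) = \left(-887 + R\right) \left(R + 3\right) = \left(-887 + R\right) \left(3 + R\right)$)
$\frac{852289}{g{\left(f \right)}} = \frac{852289}{-2661 + \left(\sqrt{290}\right)^{2} - 884 \sqrt{290}} = \frac{852289}{-2661 + 290 - 884 \sqrt{290}} = \frac{852289}{-2371 - 884 \sqrt{290}}$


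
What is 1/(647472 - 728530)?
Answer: -1/81058 ≈ -1.2337e-5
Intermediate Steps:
1/(647472 - 728530) = 1/(-81058) = -1/81058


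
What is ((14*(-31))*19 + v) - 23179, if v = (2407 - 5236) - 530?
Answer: -34784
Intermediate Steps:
v = -3359 (v = -2829 - 530 = -3359)
((14*(-31))*19 + v) - 23179 = ((14*(-31))*19 - 3359) - 23179 = (-434*19 - 3359) - 23179 = (-8246 - 3359) - 23179 = -11605 - 23179 = -34784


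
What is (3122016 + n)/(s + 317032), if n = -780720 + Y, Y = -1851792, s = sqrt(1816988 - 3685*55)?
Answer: 51729477376/33502558237 - 163168*sqrt(1614313)/33502558237 ≈ 1.5379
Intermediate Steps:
s = sqrt(1614313) (s = sqrt(1816988 - 202675) = sqrt(1614313) ≈ 1270.6)
n = -2632512 (n = -780720 - 1851792 = -2632512)
(3122016 + n)/(s + 317032) = (3122016 - 2632512)/(sqrt(1614313) + 317032) = 489504/(317032 + sqrt(1614313))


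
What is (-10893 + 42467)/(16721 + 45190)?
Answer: 31574/61911 ≈ 0.50999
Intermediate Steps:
(-10893 + 42467)/(16721 + 45190) = 31574/61911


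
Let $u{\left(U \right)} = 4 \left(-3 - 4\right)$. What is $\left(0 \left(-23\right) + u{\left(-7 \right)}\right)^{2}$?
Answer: $784$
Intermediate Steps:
$u{\left(U \right)} = -28$ ($u{\left(U \right)} = 4 \left(-7\right) = -28$)
$\left(0 \left(-23\right) + u{\left(-7 \right)}\right)^{2} = \left(0 \left(-23\right) - 28\right)^{2} = \left(0 - 28\right)^{2} = \left(-28\right)^{2} = 784$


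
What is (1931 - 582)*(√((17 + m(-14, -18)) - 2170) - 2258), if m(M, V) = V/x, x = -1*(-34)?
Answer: -3046042 + 1349*I*√622370/17 ≈ -3.046e+6 + 62602.0*I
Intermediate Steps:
x = 34
m(M, V) = V/34
(1931 - 582)*(√((17 + m(-14, -18)) - 2170) - 2258) = (1931 - 582)*(√((17 + (1/34)*(-18)) - 2170) - 2258) = 1349*(√((17 - 9/17) - 2170) - 2258) = 1349*(√(280/17 - 2170) - 2258) = 1349*(√(-36610/17) - 2258) = 1349*(I*√622370/17 - 2258) = 1349*(-2258 + I*√622370/17) = -3046042 + 1349*I*√622370/17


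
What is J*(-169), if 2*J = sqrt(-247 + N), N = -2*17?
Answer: -169*I*sqrt(281)/2 ≈ -1416.5*I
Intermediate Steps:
N = -34
J = I*sqrt(281)/2 (J = sqrt(-247 - 34)/2 = sqrt(-281)/2 = (I*sqrt(281))/2 = I*sqrt(281)/2 ≈ 8.3815*I)
J*(-169) = (I*sqrt(281)/2)*(-169) = -169*I*sqrt(281)/2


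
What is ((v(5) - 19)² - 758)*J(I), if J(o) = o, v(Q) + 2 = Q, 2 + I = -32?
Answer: 17068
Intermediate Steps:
I = -34 (I = -2 - 32 = -34)
v(Q) = -2 + Q
((v(5) - 19)² - 758)*J(I) = (((-2 + 5) - 19)² - 758)*(-34) = ((3 - 19)² - 758)*(-34) = ((-16)² - 758)*(-34) = (256 - 758)*(-34) = -502*(-34) = 17068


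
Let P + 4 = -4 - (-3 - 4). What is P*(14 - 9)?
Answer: -5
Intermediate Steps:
P = -1 (P = -4 + (-4 - (-3 - 4)) = -4 + (-4 - 1*(-7)) = -4 + (-4 + 7) = -4 + 3 = -1)
P*(14 - 9) = -(14 - 9) = -1*5 = -5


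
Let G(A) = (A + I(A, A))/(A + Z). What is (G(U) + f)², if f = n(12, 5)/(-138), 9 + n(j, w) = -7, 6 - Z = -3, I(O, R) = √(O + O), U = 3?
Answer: 13375/76176 + 101*√6/1656 ≈ 0.32498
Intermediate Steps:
I(O, R) = √2*√O (I(O, R) = √(2*O) = √2*√O)
Z = 9 (Z = 6 - 1*(-3) = 6 + 3 = 9)
n(j, w) = -16 (n(j, w) = -9 - 7 = -16)
G(A) = (A + √2*√A)/(9 + A) (G(A) = (A + √2*√A)/(A + 9) = (A + √2*√A)/(9 + A))
f = 8/69 (f = -16/(-138) = -16*(-1/138) = 8/69 ≈ 0.11594)
(G(U) + f)² = ((3 + √2*√3)/(9 + 3) + 8/69)² = ((3 + √6)/12 + 8/69)² = ((¼ + √6/12) + 8/69)² = (101/276 + √6/12)²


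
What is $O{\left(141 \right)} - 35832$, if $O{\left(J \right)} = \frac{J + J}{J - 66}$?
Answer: $- \frac{895706}{25} \approx -35828.0$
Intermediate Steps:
$O{\left(J \right)} = \frac{2 J}{-66 + J}$
$O{\left(141 \right)} - 35832 = 2 \cdot 141 \frac{1}{-66 + 141} - 35832 = 2 \cdot 141 \cdot \frac{1}{75} - 35832 = \frac{94}{25} - 35832 = - \frac{895706}{25}$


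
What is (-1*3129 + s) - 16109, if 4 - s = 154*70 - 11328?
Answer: -18686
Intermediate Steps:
s = 552 (s = 4 - (154*70 - 11328) = 4 - (10780 - 11328) = 4 - 1*(-548) = 4 + 548 = 552)
(-1*3129 + s) - 16109 = (-1*3129 + 552) - 16109 = (-3129 + 552) - 16109 = -2577 - 16109 = -18686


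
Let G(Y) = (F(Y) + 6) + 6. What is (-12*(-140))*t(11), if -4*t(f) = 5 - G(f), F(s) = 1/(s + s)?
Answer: 32550/11 ≈ 2959.1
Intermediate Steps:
F(s) = 1/(2*s)
G(Y) = 12 + 1/(2*Y) (G(Y) = (1/(2*Y) + 6) + 6 = (6 + 1/(2*Y)) + 6 = 12 + 1/(2*Y))
t(f) = 7/4 + 1/(8*f) (t(f) = -(5 - (12 + 1/(2*f)))/4 = -(5 + (-12 - 1/(2*f)))/4 = -(-7 - 1/(2*f))/4 = 7/4 + 1/(8*f))
(-12*(-140))*t(11) = (-12*(-140))*((⅛)*(1 + 14*11)/11) = 1680*((⅛)*(1/11)*(1 + 154)) = 1680*((⅛)*(1/11)*155) = 1680*(155/88) = 32550/11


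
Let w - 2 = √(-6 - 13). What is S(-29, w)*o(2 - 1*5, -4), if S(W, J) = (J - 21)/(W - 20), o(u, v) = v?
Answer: -76/49 + 4*I*√19/49 ≈ -1.551 + 0.35583*I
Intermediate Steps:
w = 2 + I*√19 (w = 2 + √(-6 - 13) = 2 + √(-19) = 2 + I*√19 ≈ 2.0 + 4.3589*I)
S(W, J) = (-21 + J)/(-20 + W)
S(-29, w)*o(2 - 1*5, -4) = ((-21 + (2 + I*√19))/(-20 - 29))*(-4) = ((-19 + I*√19)/(-49))*(-4) = -(-19 + I*√19)/49*(-4) = (19/49 - I*√19/49)*(-4) = -76/49 + 4*I*√19/49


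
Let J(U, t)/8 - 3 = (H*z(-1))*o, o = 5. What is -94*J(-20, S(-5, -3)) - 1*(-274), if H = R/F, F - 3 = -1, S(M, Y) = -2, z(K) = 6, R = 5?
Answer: -58382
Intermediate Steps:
F = 2 (F = 3 - 1 = 2)
H = 5/2 ≈ 2.5000
J(U, t) = 624 (J(U, t) = 24 + 8*(((5/2)*6)*5) = 24 + 8*(15*5) = 24 + 8*75 = 24 + 600 = 624)
-94*J(-20, S(-5, -3)) - 1*(-274) = -94*624 - 1*(-274) = -58656 + 274 = -58382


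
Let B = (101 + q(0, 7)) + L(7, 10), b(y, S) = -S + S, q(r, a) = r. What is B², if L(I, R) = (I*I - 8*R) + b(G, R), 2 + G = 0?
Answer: 4900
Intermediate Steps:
G = -2 (G = -2 + 0 = -2)
b(y, S) = 0
L(I, R) = I² - 8*R (L(I, R) = (I*I - 8*R) + 0 = (I² - 8*R) + 0 = I² - 8*R)
B = 70 (B = (101 + 0) + (7² - 8*10) = 101 + (49 - 80) = 101 - 31 = 70)
B² = 70² = 4900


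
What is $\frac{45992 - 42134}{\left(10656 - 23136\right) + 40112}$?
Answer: $\frac{1929}{13816} \approx 0.13962$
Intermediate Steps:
$\frac{45992 - 42134}{\left(10656 - 23136\right) + 40112} = \frac{3858}{\left(10656 - 23136\right) + 40112} = \frac{3858}{-12480 + 40112} = \frac{3858}{27632} = 3858 \cdot \frac{1}{27632} = \frac{1929}{13816}$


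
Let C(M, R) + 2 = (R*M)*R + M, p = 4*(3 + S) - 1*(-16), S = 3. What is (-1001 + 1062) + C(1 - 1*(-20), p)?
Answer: 33680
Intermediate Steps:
p = 40 (p = 4*(3 + 3) - 1*(-16) = 4*6 + 16 = 24 + 16 = 40)
C(M, R) = -2 + M + M*R² (C(M, R) = -2 + ((R*M)*R + M) = -2 + ((M*R)*R + M) = -2 + (M*R² + M) = -2 + (M + M*R²) = -2 + M + M*R²)
(-1001 + 1062) + C(1 - 1*(-20), p) = (-1001 + 1062) + (-2 + (1 - 1*(-20)) + (1 - 1*(-20))*40²) = 61 + (-2 + (1 + 20) + (1 + 20)*1600) = 61 + (-2 + 21 + 21*1600) = 61 + (-2 + 21 + 33600) = 61 + 33619 = 33680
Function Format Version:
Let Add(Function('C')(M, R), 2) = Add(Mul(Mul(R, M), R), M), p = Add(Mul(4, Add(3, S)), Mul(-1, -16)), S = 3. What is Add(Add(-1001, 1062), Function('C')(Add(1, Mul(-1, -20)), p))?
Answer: 33680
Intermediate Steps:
p = 40 (p = Add(Mul(4, Add(3, 3)), Mul(-1, -16)) = Add(Mul(4, 6), 16) = Add(24, 16) = 40)
Function('C')(M, R) = Add(-2, M, Mul(M, Pow(R, 2))) (Function('C')(M, R) = Add(-2, Add(Mul(Mul(R, M), R), M)) = Add(-2, Add(Mul(Mul(M, R), R), M)) = Add(-2, Add(Mul(M, Pow(R, 2)), M)) = Add(-2, Add(M, Mul(M, Pow(R, 2)))) = Add(-2, M, Mul(M, Pow(R, 2))))
Add(Add(-1001, 1062), Function('C')(Add(1, Mul(-1, -20)), p)) = Add(Add(-1001, 1062), Add(-2, Add(1, Mul(-1, -20)), Mul(Add(1, Mul(-1, -20)), Pow(40, 2)))) = Add(61, Add(-2, Add(1, 20), Mul(Add(1, 20), 1600))) = Add(61, Add(-2, 21, Mul(21, 1600))) = Add(61, Add(-2, 21, 33600)) = Add(61, 33619) = 33680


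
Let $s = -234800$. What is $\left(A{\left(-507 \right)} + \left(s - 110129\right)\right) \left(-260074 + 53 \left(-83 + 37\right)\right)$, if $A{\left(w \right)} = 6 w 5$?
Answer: $94540809168$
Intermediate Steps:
$A{\left(w \right)} = 30 w$
$\left(A{\left(-507 \right)} + \left(s - 110129\right)\right) \left(-260074 + 53 \left(-83 + 37\right)\right) = \left(30 \left(-507\right) - 344929\right) \left(-260074 + 53 \left(-83 + 37\right)\right) = \left(-15210 - 344929\right) \left(-260074 + 53 \left(-46\right)\right) = \left(-15210 - 344929\right) \left(-260074 - 2438\right) = \left(-360139\right) \left(-262512\right) = 94540809168$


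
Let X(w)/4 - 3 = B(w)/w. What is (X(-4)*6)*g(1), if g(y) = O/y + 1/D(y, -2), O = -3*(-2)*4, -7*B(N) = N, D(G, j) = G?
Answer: 12000/7 ≈ 1714.3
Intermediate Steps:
B(N) = -N/7
O = 24 (O = 6*4 = 24)
X(w) = 80/7 (X(w) = 12 + 4*((-w/7)/w) = 12 + 4*(-⅐) = 12 - 4/7 = 80/7)
g(y) = 25/y (g(y) = 24/y + 1/y = 25/y)
(X(-4)*6)*g(1) = ((80/7)*6)*(25/1) = 480*(25*1)/7 = (480/7)*25 = 12000/7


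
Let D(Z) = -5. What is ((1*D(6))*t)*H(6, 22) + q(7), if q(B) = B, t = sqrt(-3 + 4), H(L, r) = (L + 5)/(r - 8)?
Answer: 43/14 ≈ 3.0714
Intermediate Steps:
H(L, r) = (5 + L)/(-8 + r)
t = 1 (t = sqrt(1) = 1)
((1*D(6))*t)*H(6, 22) + q(7) = ((1*(-5))*1)*((5 + 6)/(-8 + 22)) + 7 = (-5*1)*(11/14) + 7 = -5*11/14 + 7 = -55/14 + 7 = 43/14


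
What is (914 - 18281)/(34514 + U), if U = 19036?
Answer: -827/2550 ≈ -0.32431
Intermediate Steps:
(914 - 18281)/(34514 + U) = (914 - 18281)/(34514 + 19036) = -17367/53550 = -17367*1/53550 = -827/2550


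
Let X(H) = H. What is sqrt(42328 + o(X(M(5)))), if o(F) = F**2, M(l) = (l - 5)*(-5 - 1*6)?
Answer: 2*sqrt(10582) ≈ 205.74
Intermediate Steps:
M(l) = 55 - 11*l (M(l) = (-5 + l)*(-5 - 6) = (-5 + l)*(-11) = 55 - 11*l)
sqrt(42328 + o(X(M(5)))) = sqrt(42328 + (55 - 11*5)**2) = sqrt(42328 + (55 - 55)**2) = sqrt(42328 + 0**2) = sqrt(42328 + 0) = sqrt(42328) = 2*sqrt(10582)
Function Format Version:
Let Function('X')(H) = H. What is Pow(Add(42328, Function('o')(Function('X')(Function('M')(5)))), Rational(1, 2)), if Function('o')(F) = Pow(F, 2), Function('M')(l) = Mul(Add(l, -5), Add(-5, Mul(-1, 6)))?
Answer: Mul(2, Pow(10582, Rational(1, 2))) ≈ 205.74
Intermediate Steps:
Function('M')(l) = Add(55, Mul(-11, l)) (Function('M')(l) = Mul(Add(-5, l), Add(-5, -6)) = Mul(Add(-5, l), -11) = Add(55, Mul(-11, l)))
Pow(Add(42328, Function('o')(Function('X')(Function('M')(5)))), Rational(1, 2)) = Pow(Add(42328, Pow(Add(55, Mul(-11, 5)), 2)), Rational(1, 2)) = Pow(Add(42328, Pow(Add(55, -55), 2)), Rational(1, 2)) = Pow(Add(42328, Pow(0, 2)), Rational(1, 2)) = Pow(Add(42328, 0), Rational(1, 2)) = Pow(42328, Rational(1, 2)) = Mul(2, Pow(10582, Rational(1, 2)))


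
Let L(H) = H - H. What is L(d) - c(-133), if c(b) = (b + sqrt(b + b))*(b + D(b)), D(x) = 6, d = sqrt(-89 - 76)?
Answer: -16891 + 127*I*sqrt(266) ≈ -16891.0 + 2071.3*I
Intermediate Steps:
d = I*sqrt(165) (d = sqrt(-165) = I*sqrt(165) ≈ 12.845*I)
L(H) = 0
c(b) = (6 + b)*(b + sqrt(2)*sqrt(b)) (c(b) = (b + sqrt(b + b))*(b + 6) = (b + sqrt(2*b))*(6 + b) = (b + sqrt(2)*sqrt(b))*(6 + b) = (6 + b)*(b + sqrt(2)*sqrt(b)))
L(d) - c(-133) = 0 - ((-133)**2 + 6*(-133) + sqrt(2)*(-133)**(3/2) + 6*sqrt(2)*sqrt(-133)) = 0 - (17689 - 798 + sqrt(2)*(-133*I*sqrt(133)) + 6*sqrt(2)*(I*sqrt(133))) = 0 - (17689 - 798 - 133*I*sqrt(266) + 6*I*sqrt(266)) = 0 - (16891 - 127*I*sqrt(266)) = 0 + (-16891 + 127*I*sqrt(266)) = -16891 + 127*I*sqrt(266)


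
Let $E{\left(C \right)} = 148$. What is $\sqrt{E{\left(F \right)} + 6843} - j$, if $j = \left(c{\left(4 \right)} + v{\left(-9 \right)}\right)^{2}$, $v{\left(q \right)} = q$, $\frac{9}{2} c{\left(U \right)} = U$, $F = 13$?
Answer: $- \frac{5329}{81} + \sqrt{6991} \approx 17.822$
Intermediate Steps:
$c{\left(U \right)} = \frac{2 U}{9}$
$j = \frac{5329}{81}$ ($j = \left(\frac{2}{9} \cdot 4 - 9\right)^{2} = \left(\frac{8}{9} - 9\right)^{2} = \left(- \frac{73}{9}\right)^{2} = \frac{5329}{81} \approx 65.79$)
$\sqrt{E{\left(F \right)} + 6843} - j = \sqrt{148 + 6843} - \frac{5329}{81} = \sqrt{6991} - \frac{5329}{81} = - \frac{5329}{81} + \sqrt{6991}$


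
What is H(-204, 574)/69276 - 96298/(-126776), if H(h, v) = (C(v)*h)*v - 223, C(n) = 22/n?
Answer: 16505159/23865582 ≈ 0.69159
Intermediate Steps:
H(h, v) = -223 + 22*h (H(h, v) = ((22/v)*h)*v - 223 = (22*h/v)*v - 223 = 22*h - 223 = -223 + 22*h)
H(-204, 574)/69276 - 96298/(-126776) = (-223 + 22*(-204))/69276 - 96298/(-126776) = (-223 - 4488)*(1/69276) - 96298*(-1/126776) = -4711*1/69276 + 48149/63388 = -4711/69276 + 48149/63388 = 16505159/23865582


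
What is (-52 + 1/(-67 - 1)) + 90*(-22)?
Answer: -138177/68 ≈ -2032.0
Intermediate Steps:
(-52 + 1/(-67 - 1)) + 90*(-22) = (-52 + 1/(-68)) - 1980 = (-52 - 1/68) - 1980 = -3537/68 - 1980 = -138177/68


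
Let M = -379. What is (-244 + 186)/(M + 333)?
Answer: 29/23 ≈ 1.2609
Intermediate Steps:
(-244 + 186)/(M + 333) = (-244 + 186)/(-379 + 333) = -58/(-46) = -58*(-1/46) = 29/23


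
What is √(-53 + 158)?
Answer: √105 ≈ 10.247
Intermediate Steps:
√(-53 + 158) = √105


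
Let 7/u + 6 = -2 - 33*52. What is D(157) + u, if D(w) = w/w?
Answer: 1717/1724 ≈ 0.99594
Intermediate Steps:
D(w) = 1
u = -7/1724 (u = 7/(-6 + (-2 - 33*52)) = 7/(-6 + (-2 - 1716)) = 7/(-6 - 1718) = 7/(-1724) = 7*(-1/1724) = -7/1724 ≈ -0.0040603)
D(157) + u = 1 - 7/1724 = 1717/1724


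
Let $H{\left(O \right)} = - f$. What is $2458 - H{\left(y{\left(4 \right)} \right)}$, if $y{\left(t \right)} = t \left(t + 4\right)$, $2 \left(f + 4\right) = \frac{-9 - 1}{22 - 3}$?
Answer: $\frac{46621}{19} \approx 2453.7$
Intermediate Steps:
$f = - \frac{81}{19}$ ($f = -4 + \frac{\left(-9 - 1\right) \frac{1}{22 - 3}}{2} = -4 + \frac{\left(-10\right) \frac{1}{19}}{2} = -4 + \frac{1}{2} \left(- \frac{10}{19}\right) = -4 - \frac{5}{19} = - \frac{81}{19} \approx -4.2632$)
$y{\left(t \right)} = t \left(4 + t\right)$
$H{\left(O \right)} = \frac{81}{19}$ ($H{\left(O \right)} = \left(-1\right) \left(- \frac{81}{19}\right) = \frac{81}{19}$)
$2458 - H{\left(y{\left(4 \right)} \right)} = 2458 - \frac{81}{19} = \frac{46621}{19}$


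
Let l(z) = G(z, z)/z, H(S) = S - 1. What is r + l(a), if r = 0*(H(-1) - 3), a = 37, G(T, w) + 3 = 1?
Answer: -2/37 ≈ -0.054054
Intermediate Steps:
G(T, w) = -2 (G(T, w) = -3 + 1 = -2)
H(S) = -1 + S
l(z) = -2/z
r = 0 (r = 0*((-1 - 1) - 3) = 0*(-2 - 3) = 0*(-5) = 0)
r + l(a) = 0 - 2/37 = -2/37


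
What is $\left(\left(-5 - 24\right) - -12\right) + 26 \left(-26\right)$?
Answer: $-693$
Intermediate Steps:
$\left(\left(-5 - 24\right) - -12\right) + 26 \left(-26\right) = \left(\left(-5 - 24\right) + 12\right) - 676 = \left(-29 + 12\right) - 676 = -17 - 676 = -693$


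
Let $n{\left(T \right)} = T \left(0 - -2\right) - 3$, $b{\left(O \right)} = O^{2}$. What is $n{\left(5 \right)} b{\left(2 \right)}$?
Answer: $28$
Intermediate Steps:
$n{\left(T \right)} = -3 + 2 T$ ($n{\left(T \right)} = T \left(0 + 2\right) - 3 = T 2 - 3 = 2 T - 3 = -3 + 2 T$)
$n{\left(5 \right)} b{\left(2 \right)} = \left(-3 + 2 \cdot 5\right) 2^{2} = \left(-3 + 10\right) 4 = 7 \cdot 4 = 28$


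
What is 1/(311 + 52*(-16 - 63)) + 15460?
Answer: 58701619/3797 ≈ 15460.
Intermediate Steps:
1/(311 + 52*(-16 - 63)) + 15460 = 1/(311 + 52*(-79)) + 15460 = 1/(311 - 4108) + 15460 = 1/(-3797) + 15460 = -1/3797 + 15460 = 58701619/3797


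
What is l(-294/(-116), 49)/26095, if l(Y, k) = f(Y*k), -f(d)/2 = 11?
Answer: -22/26095 ≈ -0.00084307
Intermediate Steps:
f(d) = -22 (f(d) = -2*11 = -22)
l(Y, k) = -22
l(-294/(-116), 49)/26095 = -22/26095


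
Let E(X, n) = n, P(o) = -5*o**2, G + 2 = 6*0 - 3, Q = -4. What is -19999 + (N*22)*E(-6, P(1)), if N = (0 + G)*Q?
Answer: -22199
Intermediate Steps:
G = -5 (G = -2 + (6*0 - 3) = -2 + (0 - 3) = -2 - 3 = -5)
N = 20 (N = (0 - 5)*(-4) = -5*(-4) = 20)
-19999 + (N*22)*E(-6, P(1)) = -19999 + (20*22)*(-5*1**2) = -19999 + 440*(-5*1) = -19999 + 440*(-5) = -19999 - 2200 = -22199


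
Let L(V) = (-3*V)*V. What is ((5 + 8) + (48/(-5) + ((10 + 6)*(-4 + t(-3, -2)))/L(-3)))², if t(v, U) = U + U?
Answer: 1207801/18225 ≈ 66.272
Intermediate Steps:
t(v, U) = 2*U
L(V) = -3*V²
((5 + 8) + (48/(-5) + ((10 + 6)*(-4 + t(-3, -2)))/L(-3)))² = ((5 + 8) + (48/(-5) + ((10 + 6)*(-4 + 2*(-2)))/((-3*(-3)²))))² = (13 + (48*(-⅕) + (16*(-4 - 4))/((-3*9))))² = (13 + (-48/5 + (16*(-8))/(-27)))² = (13 + (-48/5 - 128*(-1/27)))² = (13 + (-48/5 + 128/27))² = (13 - 656/135)² = (1099/135)² = 1207801/18225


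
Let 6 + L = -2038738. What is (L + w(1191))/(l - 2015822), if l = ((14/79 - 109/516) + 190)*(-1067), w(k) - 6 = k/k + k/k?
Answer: 83107034304/90435573799 ≈ 0.91896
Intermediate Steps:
w(k) = 8 (w(k) = 6 + (k/k + k/k) = 6 + (1 + 1) = 6 + 2 = 8)
l = -8262605791/40764 (l = ((14*(1/79) - 109*1/516) + 190)*(-1067) = ((14/79 - 109/516) + 190)*(-1067) = (-1387/40764 + 190)*(-1067) = (7743773/40764)*(-1067) = -8262605791/40764 ≈ -2.0269e+5)
L = -2038744 (L = -6 - 2038738 = -2038744)
(L + w(1191))/(l - 2015822) = (-2038744 + 8)/(-8262605791/40764 - 2015822) = -2038736/(-90435573799/40764) = -2038736*(-40764/90435573799) = 83107034304/90435573799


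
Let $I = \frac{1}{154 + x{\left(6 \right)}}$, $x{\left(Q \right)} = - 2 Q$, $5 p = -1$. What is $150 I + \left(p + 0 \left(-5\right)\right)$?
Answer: $\frac{304}{355} \approx 0.85634$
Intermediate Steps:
$p = - \frac{1}{5}$ ($p = \frac{1}{5} \left(-1\right) = - \frac{1}{5} \approx -0.2$)
$I = \frac{1}{142}$ ($I = \frac{1}{154 - 12} = \frac{1}{142} \approx 0.0070423$)
$150 I + \left(p + 0 \left(-5\right)\right) = 150 \cdot \frac{1}{142} + \left(- \frac{1}{5} + 0 \left(-5\right)\right) = \frac{75}{71} + \left(- \frac{1}{5} + 0\right) = \frac{75}{71} - \frac{1}{5} = \frac{304}{355}$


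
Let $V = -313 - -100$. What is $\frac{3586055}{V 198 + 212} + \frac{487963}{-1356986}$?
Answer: $- \frac{1221675583409}{14235461633} \approx -85.819$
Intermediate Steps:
$V = -213$ ($V = -313 + 100 = -213$)
$\frac{3586055}{V 198 + 212} + \frac{487963}{-1356986} = \frac{3586055}{\left(-213\right) 198 + 212} + \frac{487963}{-1356986} = \frac{3586055}{-42174 + 212} + 487963 \left(- \frac{1}{1356986}\right) = \frac{3586055}{-41962} - \frac{487963}{1356986} = 3586055 \left(- \frac{1}{41962}\right) - \frac{487963}{1356986} = - \frac{3586055}{41962} - \frac{487963}{1356986} = - \frac{1221675583409}{14235461633}$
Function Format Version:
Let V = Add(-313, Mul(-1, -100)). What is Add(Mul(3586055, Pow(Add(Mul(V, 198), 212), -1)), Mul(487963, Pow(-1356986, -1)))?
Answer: Rational(-1221675583409, 14235461633) ≈ -85.819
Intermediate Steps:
V = -213 (V = Add(-313, 100) = -213)
Add(Mul(3586055, Pow(Add(Mul(V, 198), 212), -1)), Mul(487963, Pow(-1356986, -1))) = Add(Mul(3586055, Pow(Add(Mul(-213, 198), 212), -1)), Mul(487963, Pow(-1356986, -1))) = Add(Mul(3586055, Pow(Add(-42174, 212), -1)), Mul(487963, Rational(-1, 1356986))) = Add(Mul(3586055, Pow(-41962, -1)), Rational(-487963, 1356986)) = Add(Mul(3586055, Rational(-1, 41962)), Rational(-487963, 1356986)) = Add(Rational(-3586055, 41962), Rational(-487963, 1356986)) = Rational(-1221675583409, 14235461633)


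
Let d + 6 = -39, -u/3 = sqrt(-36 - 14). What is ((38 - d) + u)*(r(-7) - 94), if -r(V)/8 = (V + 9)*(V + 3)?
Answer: -2490 + 450*I*sqrt(2) ≈ -2490.0 + 636.4*I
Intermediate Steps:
r(V) = -8*(3 + V)*(9 + V) (r(V) = -8*(V + 9)*(V + 3) = -8*(9 + V)*(3 + V) = -8*(3 + V)*(9 + V))
u = -15*I*sqrt(2) (u = -3*sqrt(-36 - 14) = -15*I*sqrt(2) ≈ -21.213*I)
d = -45 (d = -6 - 39 = -45)
((38 - d) + u)*(r(-7) - 94) = ((38 - 1*(-45)) - 15*I*sqrt(2))*((-216 - 96*(-7) - 8*(-7)**2) - 94) = ((38 + 45) - 15*I*sqrt(2))*((-216 + 672 - 8*49) - 94) = (83 - 15*I*sqrt(2))*((-216 + 672 - 392) - 94) = (83 - 15*I*sqrt(2))*(64 - 94) = (83 - 15*I*sqrt(2))*(-30) = -2490 + 450*I*sqrt(2)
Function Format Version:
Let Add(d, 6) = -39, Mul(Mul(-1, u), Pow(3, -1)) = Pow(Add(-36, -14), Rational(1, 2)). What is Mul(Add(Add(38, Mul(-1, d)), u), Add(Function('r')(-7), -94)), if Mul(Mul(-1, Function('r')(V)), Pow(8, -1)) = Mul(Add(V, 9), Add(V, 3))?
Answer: Add(-2490, Mul(450, I, Pow(2, Rational(1, 2)))) ≈ Add(-2490.0, Mul(636.40, I))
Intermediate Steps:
Function('r')(V) = Mul(-8, Add(3, V), Add(9, V)) (Function('r')(V) = Mul(-8, Mul(Add(V, 9), Add(V, 3))) = Mul(-8, Mul(Add(9, V), Add(3, V))) = Mul(-8, Mul(Add(3, V), Add(9, V))) = Mul(-8, Add(3, V), Add(9, V)))
u = Mul(-15, I, Pow(2, Rational(1, 2))) (u = Mul(-3, Pow(Add(-36, -14), Rational(1, 2))) = Mul(-3, Pow(-50, Rational(1, 2))) = Mul(-3, Mul(5, I, Pow(2, Rational(1, 2)))) = Mul(-15, I, Pow(2, Rational(1, 2))) ≈ Mul(-21.213, I))
d = -45 (d = Add(-6, -39) = -45)
Mul(Add(Add(38, Mul(-1, d)), u), Add(Function('r')(-7), -94)) = Mul(Add(Add(38, Mul(-1, -45)), Mul(-15, I, Pow(2, Rational(1, 2)))), Add(Add(-216, Mul(-96, -7), Mul(-8, Pow(-7, 2))), -94)) = Mul(Add(Add(38, 45), Mul(-15, I, Pow(2, Rational(1, 2)))), Add(Add(-216, 672, Mul(-8, 49)), -94)) = Mul(Add(83, Mul(-15, I, Pow(2, Rational(1, 2)))), Add(Add(-216, 672, -392), -94)) = Mul(Add(83, Mul(-15, I, Pow(2, Rational(1, 2)))), Add(64, -94)) = Mul(Add(83, Mul(-15, I, Pow(2, Rational(1, 2)))), -30) = Add(-2490, Mul(450, I, Pow(2, Rational(1, 2))))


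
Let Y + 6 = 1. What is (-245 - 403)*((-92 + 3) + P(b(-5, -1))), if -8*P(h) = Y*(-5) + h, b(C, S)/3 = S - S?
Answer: 59697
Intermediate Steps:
Y = -5 (Y = -6 + 1 = -5)
b(C, S) = 0 (b(C, S) = 3*(S - S) = 3*0 = 0)
P(h) = -25/8 - h/8 (P(h) = -(-5*(-5) + h)/8 = -(25 + h)/8 = -25/8 - h/8)
(-245 - 403)*((-92 + 3) + P(b(-5, -1))) = (-245 - 403)*((-92 + 3) + (-25/8 - 1/8*0)) = -648*(-89 + (-25/8 + 0)) = -648*(-89 - 25/8) = -648*(-737/8) = 59697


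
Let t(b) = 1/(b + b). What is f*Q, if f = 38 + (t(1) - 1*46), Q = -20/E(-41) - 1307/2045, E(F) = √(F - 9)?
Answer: 3921/818 - 15*I*√2 ≈ 4.7934 - 21.213*I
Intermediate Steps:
t(b) = 1/(2*b)
E(F) = √(-9 + F)
Q = -1307/2045 + 2*I*√2 (Q = -20/√(-9 - 41) - 1307/2045 = -20*(-I*√2/10) - 1307*1/2045 = -20*(-I*√2/10) - 1307/2045 = -(-2)*I*√2 - 1307/2045 = 2*I*√2 - 1307/2045 = -1307/2045 + 2*I*√2 ≈ -0.63912 + 2.8284*I)
f = -15/2 (f = 38 + ((½)/1 - 1*46) = 38 + ((½)*1 - 46) = 38 + (½ - 46) = 38 - 91/2 = -15/2 ≈ -7.5000)
f*Q = -15*(-1307/2045 + 2*I*√2)/2 = 3921/818 - 15*I*√2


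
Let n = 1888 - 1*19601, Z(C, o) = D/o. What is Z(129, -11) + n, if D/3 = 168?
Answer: -195347/11 ≈ -17759.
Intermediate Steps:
D = 504 (D = 3*168 = 504)
Z(C, o) = 504/o
n = -17713 (n = 1888 - 19601 = -17713)
Z(129, -11) + n = 504/(-11) - 17713 = 504*(-1/11) - 17713 = -504/11 - 17713 = -195347/11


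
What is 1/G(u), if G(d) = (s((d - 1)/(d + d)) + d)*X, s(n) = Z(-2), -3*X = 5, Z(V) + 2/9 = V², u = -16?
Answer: 27/550 ≈ 0.049091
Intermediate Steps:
Z(V) = -2/9 + V²
X = -5/3 (X = -⅓*5 = -5/3 ≈ -1.6667)
s(n) = 34/9 (s(n) = -2/9 + (-2)² = -2/9 + 4 = 34/9)
G(d) = -170/27 - 5*d/3 (G(d) = (34/9 + d)*(-5/3) = -170/27 - 5*d/3)
1/G(u) = 1/(-170/27 - 5/3*(-16)) = 1/(-170/27 + 80/3) = 1/(550/27) = 27/550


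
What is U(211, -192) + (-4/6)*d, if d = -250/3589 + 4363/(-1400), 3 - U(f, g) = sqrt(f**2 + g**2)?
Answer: 12873169/2512300 - sqrt(81385) ≈ -280.16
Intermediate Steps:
U(f, g) = 3 - sqrt(f**2 + g**2)
d = -16008807/5024600 (d = -250*1/3589 + 4363*(-1/1400) = -250/3589 - 4363/1400 = -16008807/5024600 ≈ -3.1861)
U(211, -192) + (-4/6)*d = (3 - sqrt(211**2 + (-192)**2)) - 4/6*(-16008807/5024600) = (3 - sqrt(44521 + 36864)) - 4*1/6*(-16008807/5024600) = (3 - sqrt(81385)) - 2/3*(-16008807/5024600) = (3 - sqrt(81385)) + 5336269/2512300 = 12873169/2512300 - sqrt(81385)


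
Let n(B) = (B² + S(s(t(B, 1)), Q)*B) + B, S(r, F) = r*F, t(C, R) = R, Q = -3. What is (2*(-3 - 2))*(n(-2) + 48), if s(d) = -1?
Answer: -440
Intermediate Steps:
S(r, F) = F*r
n(B) = B² + 4*B (n(B) = (B² + (-3*(-1))*B) + B = (B² + 3*B) + B = B² + 4*B)
(2*(-3 - 2))*(n(-2) + 48) = (2*(-3 - 2))*(-2*(4 - 2) + 48) = (2*(-5))*(-2*2 + 48) = -10*(-4 + 48) = -10*44 = -440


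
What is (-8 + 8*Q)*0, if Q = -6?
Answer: 0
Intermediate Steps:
(-8 + 8*Q)*0 = (-8 + 8*(-6))*0 = (-8 - 48)*0 = -56*0 = 0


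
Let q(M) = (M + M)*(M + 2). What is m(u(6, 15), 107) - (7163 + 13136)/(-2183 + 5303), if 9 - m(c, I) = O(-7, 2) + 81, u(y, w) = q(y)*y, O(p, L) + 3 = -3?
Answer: -226219/3120 ≈ -72.506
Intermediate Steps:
q(M) = 2*M*(2 + M) (q(M) = (2*M)*(2 + M) = 2*M*(2 + M))
O(p, L) = -6 (O(p, L) = -3 - 3 = -6)
u(y, w) = 2*y²*(2 + y) (u(y, w) = (2*y*(2 + y))*y = 2*y²*(2 + y))
m(c, I) = -66 (m(c, I) = 9 - (-6 + 81) = 9 - 1*75 = 9 - 75 = -66)
m(u(6, 15), 107) - (7163 + 13136)/(-2183 + 5303) = -66 - (7163 + 13136)/(-2183 + 5303) = -66 - 20299/3120 = -226219/3120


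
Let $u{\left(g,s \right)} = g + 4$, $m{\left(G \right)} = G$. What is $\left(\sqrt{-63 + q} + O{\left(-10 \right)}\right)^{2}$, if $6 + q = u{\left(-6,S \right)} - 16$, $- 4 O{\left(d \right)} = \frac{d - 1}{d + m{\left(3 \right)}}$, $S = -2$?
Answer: $\frac{\left(-11 + 28 i \sqrt{87}\right)^{2}}{784} \approx -86.846 - 7.3287 i$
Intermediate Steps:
$u{\left(g,s \right)} = 4 + g$
$O{\left(d \right)} = - \frac{-1 + d}{4 \left(3 + d\right)}$ ($O{\left(d \right)} = - \frac{\left(d - 1\right) \frac{1}{d + 3}}{4} = - \frac{\left(-1 + d\right) \frac{1}{3 + d}}{4} = - \frac{\frac{1}{3 + d} \left(-1 + d\right)}{4} = - \frac{-1 + d}{4 \left(3 + d\right)}$)
$q = -24$ ($q = -6 + \left(\left(4 - 6\right) - 16\right) = -6 - 18 = -24$)
$\left(\sqrt{-63 + q} + O{\left(-10 \right)}\right)^{2} = \left(\sqrt{-63 - 24} + \frac{1 - -10}{4 \left(3 - 10\right)}\right)^{2} = \left(\sqrt{-87} + \frac{1 + 10}{4 \left(-7\right)}\right)^{2} = \left(i \sqrt{87} + \frac{1}{4} \left(- \frac{1}{7}\right) 11\right)^{2} = \left(i \sqrt{87} - \frac{11}{28}\right)^{2} = \left(- \frac{11}{28} + i \sqrt{87}\right)^{2}$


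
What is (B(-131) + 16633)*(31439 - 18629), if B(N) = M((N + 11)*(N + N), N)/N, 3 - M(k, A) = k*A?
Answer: -24847813200/131 ≈ -1.8968e+8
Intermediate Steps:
M(k, A) = 3 - A*k (M(k, A) = 3 - k*A = 3 - A*k)
B(N) = (3 - 2*N²*(11 + N))/N (B(N) = (3 - N*(N + 11)*(N + N))/N = (3 - N*(11 + N)*(2*N))/N = (3 - N*2*N*(11 + N))/N = (3 - 2*N²*(11 + N))/N)
(B(-131) + 16633)*(31439 - 18629) = ((3 - 2*(-131)²*(11 - 131))/(-131) + 16633)*(31439 - 18629) = (-(3 - 2*17161*(-120))/131 + 16633)*12810 = (-(3 + 4118640)/131 + 16633)*12810 = (-1/131*4118643 + 16633)*12810 = (-4118643/131 + 16633)*12810 = -1939720/131*12810 = -24847813200/131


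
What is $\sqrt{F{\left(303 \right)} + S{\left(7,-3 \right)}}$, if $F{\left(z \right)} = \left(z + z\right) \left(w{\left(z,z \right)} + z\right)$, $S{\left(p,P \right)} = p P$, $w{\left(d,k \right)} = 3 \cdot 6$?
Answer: $\sqrt{194505} \approx 441.03$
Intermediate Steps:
$w{\left(d,k \right)} = 18$
$S{\left(p,P \right)} = P p$
$F{\left(z \right)} = 2 z \left(18 + z\right)$ ($F{\left(z \right)} = \left(z + z\right) \left(18 + z\right) = 2 z \left(18 + z\right)$)
$\sqrt{F{\left(303 \right)} + S{\left(7,-3 \right)}} = \sqrt{2 \cdot 303 \left(18 + 303\right) - 21} = \sqrt{2 \cdot 303 \cdot 321 - 21} = \sqrt{194526 - 21} = \sqrt{194505}$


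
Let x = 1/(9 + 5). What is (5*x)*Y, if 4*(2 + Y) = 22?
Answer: 5/4 ≈ 1.2500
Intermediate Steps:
Y = 7/2 (Y = -2 + (¼)*22 = -2 + 11/2 = 7/2 ≈ 3.5000)
x = 1/14 ≈ 0.071429
(5*x)*Y = (5*(1/14))*(7/2) = (5/14)*(7/2) = 5/4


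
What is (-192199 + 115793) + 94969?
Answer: 18563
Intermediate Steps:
(-192199 + 115793) + 94969 = -76406 + 94969 = 18563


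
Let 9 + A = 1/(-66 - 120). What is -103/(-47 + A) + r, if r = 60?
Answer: 644178/10417 ≈ 61.839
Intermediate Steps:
A = -1675/186 (A = -9 + 1/(-66 - 120) = -9 + 1/(-186) = -9 - 1/186 = -1675/186 ≈ -9.0054)
-103/(-47 + A) + r = -103/(-47 - 1675/186) + 60 = -103/(-10417/186) + 60 = -186/10417*(-103) + 60 = 19158/10417 + 60 = 644178/10417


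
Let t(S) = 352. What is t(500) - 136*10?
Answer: -1008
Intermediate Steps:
t(500) - 136*10 = 352 - 136*10 = 352 - 1*1360 = 352 - 1360 = -1008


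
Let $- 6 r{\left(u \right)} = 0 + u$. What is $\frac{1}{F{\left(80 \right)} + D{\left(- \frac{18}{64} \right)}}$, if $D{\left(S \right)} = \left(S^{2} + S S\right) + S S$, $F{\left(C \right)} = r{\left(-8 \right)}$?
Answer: $\frac{3072}{4825} \approx 0.63668$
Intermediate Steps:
$r{\left(u \right)} = - \frac{u}{6}$ ($r{\left(u \right)} = - \frac{0 + u}{6} = - \frac{u}{6}$)
$F{\left(C \right)} = \frac{4}{3}$ ($F{\left(C \right)} = \left(- \frac{1}{6}\right) \left(-8\right) = \frac{4}{3}$)
$D{\left(S \right)} = 3 S^{2}$ ($D{\left(S \right)} = \left(S^{2} + S^{2}\right) + S^{2} = 2 S^{2} + S^{2} = 3 S^{2}$)
$\frac{1}{F{\left(80 \right)} + D{\left(- \frac{18}{64} \right)}} = \frac{1}{\frac{4}{3} + 3 \left(- \frac{18}{64}\right)^{2}} = \frac{1}{\frac{4}{3} + 3 \left(\left(-18\right) \frac{1}{64}\right)^{2}} = \frac{1}{\frac{4}{3} + 3 \left(- \frac{9}{32}\right)^{2}} = \frac{1}{\frac{4}{3} + 3 \cdot \frac{81}{1024}} = \frac{1}{\frac{4}{3} + \frac{243}{1024}} = \frac{1}{\frac{4825}{3072}} = \frac{3072}{4825}$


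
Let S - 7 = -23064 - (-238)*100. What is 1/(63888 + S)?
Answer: 1/64631 ≈ 1.5472e-5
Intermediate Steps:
S = 743 (S = 7 + (-23064 - (-238)*100) = 7 + (-23064 - 1*(-23800)) = 7 + (-23064 + 23800) = 7 + 736 = 743)
1/(63888 + S) = 1/(63888 + 743) = 1/64631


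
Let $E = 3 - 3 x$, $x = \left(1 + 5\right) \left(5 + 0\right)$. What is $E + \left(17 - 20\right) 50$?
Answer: $-237$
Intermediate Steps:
$x = 30$ ($x = 6 \cdot 5 = 30$)
$E = -87$ ($E = 3 - 90 = -87$)
$E + \left(17 - 20\right) 50 = -87 + \left(17 - 20\right) 50 = -87 - 150 = -237$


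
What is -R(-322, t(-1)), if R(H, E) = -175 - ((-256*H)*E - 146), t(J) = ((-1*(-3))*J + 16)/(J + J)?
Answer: -535779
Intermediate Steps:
t(J) = (16 + 3*J)/(2*J) (t(J) = (3*J + 16)/((2*J)) = (16 + 3*J)*(1/(2*J)) = (16 + 3*J)/(2*J))
R(H, E) = -29 + 256*E*H (R(H, E) = -175 - (-256*E*H - 146) = -175 - (-146 - 256*E*H) = -175 + (146 + 256*E*H) = -29 + 256*E*H)
-R(-322, t(-1)) = -(-29 + 256*(3/2 + 8/(-1))*(-322)) = -(-29 + 256*(3/2 + 8*(-1))*(-322)) = -(-29 + 256*(3/2 - 8)*(-322)) = -(-29 + 256*(-13/2)*(-322)) = -(-29 + 535808) = -1*535779 = -535779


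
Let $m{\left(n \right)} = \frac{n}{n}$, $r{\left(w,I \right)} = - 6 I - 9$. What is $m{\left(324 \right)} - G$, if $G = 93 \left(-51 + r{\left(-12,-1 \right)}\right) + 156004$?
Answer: $-150981$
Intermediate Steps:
$r{\left(w,I \right)} = -9 - 6 I$
$m{\left(n \right)} = 1$
$G = 150982$ ($G = 93 \left(-51 - 3\right) + 156004 = 93 \left(-54\right) + 156004 = -5022 + 156004 = 150982$)
$m{\left(324 \right)} - G = 1 - 150982 = -150981$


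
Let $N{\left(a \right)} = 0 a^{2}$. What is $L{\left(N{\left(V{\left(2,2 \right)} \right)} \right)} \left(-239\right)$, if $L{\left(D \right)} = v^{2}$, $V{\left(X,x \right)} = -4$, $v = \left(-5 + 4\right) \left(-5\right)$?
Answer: $-5975$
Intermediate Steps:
$v = 5$ ($v = \left(-1\right) \left(-5\right) = 5$)
$N{\left(a \right)} = 0$
$L{\left(D \right)} = 25$ ($L{\left(D \right)} = 5^{2} = 25$)
$L{\left(N{\left(V{\left(2,2 \right)} \right)} \right)} \left(-239\right) = 25 \left(-239\right) = -5975$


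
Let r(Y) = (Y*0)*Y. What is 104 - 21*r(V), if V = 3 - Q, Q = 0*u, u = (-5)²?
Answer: 104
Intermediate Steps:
u = 25
Q = 0 (Q = 0*25 = 0)
V = 3 (V = 3 - 1*0 = 3 + 0 = 3)
r(Y) = 0 (r(Y) = 0*Y = 0)
104 - 21*r(V) = 104 - 21*0 = 104 + 0 = 104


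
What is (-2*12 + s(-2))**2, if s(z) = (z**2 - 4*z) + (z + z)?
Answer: 256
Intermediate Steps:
s(z) = z**2 - 2*z (s(z) = (z**2 - 4*z) + 2*z = z**2 - 2*z)
(-2*12 + s(-2))**2 = (-2*12 - 2*(-2 - 2))**2 = (-24 - 2*(-4))**2 = (-24 + 8)**2 = (-16)**2 = 256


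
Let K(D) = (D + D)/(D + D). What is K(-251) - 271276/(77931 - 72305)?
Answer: -132825/2813 ≈ -47.218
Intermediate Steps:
K(D) = 1 (K(D) = (2*D)/((2*D)) = (2*D)*(1/(2*D)) = 1)
K(-251) - 271276/(77931 - 72305) = 1 - 271276/(77931 - 72305) = 1 - 271276/5626 = 1 - 271276*1/5626 = 1 - 135638/2813 = -132825/2813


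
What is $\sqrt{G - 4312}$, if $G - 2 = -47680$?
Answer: $i \sqrt{51990} \approx 228.01 i$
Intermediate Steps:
$G = -47678$ ($G = 2 - 47680 = -47678$)
$\sqrt{G - 4312} = \sqrt{-47678 - 4312} = \sqrt{-51990} = i \sqrt{51990}$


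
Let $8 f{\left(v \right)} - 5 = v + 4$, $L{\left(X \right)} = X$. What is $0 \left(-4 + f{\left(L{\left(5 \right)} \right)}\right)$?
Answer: $0$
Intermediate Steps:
$f{\left(v \right)} = \frac{9}{8} + \frac{v}{8}$ ($f{\left(v \right)} = \frac{5}{8} + \frac{v + 4}{8} = \frac{5}{8} + \frac{4 + v}{8} = \frac{5}{8} + \left(\frac{1}{2} + \frac{v}{8}\right) = \frac{9}{8} + \frac{v}{8}$)
$0 \left(-4 + f{\left(L{\left(5 \right)} \right)}\right) = 0 \left(-4 + \left(\frac{9}{8} + \frac{1}{8} \cdot 5\right)\right) = 0 \left(-4 + \left(\frac{9}{8} + \frac{5}{8}\right)\right) = 0 \left(-4 + \frac{7}{4}\right) = 0 \left(- \frac{9}{4}\right) = 0$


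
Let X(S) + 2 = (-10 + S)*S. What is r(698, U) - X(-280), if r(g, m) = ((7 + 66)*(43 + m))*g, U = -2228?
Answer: -111415688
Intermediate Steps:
X(S) = -2 + S*(-10 + S) (X(S) = -2 + (-10 + S)*S = -2 + S*(-10 + S))
r(g, m) = g*(3139 + 73*m) (r(g, m) = (73*(43 + m))*g = (3139 + 73*m)*g = g*(3139 + 73*m))
r(698, U) - X(-280) = 73*698*(43 - 2228) - (-2 + (-280)² - 10*(-280)) = 73*698*(-2185) - (-2 + 78400 + 2800) = -111334490 - 1*81198 = -111334490 - 81198 = -111415688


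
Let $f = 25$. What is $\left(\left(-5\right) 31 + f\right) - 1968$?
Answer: $-2098$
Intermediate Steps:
$\left(\left(-5\right) 31 + f\right) - 1968 = \left(\left(-5\right) 31 + 25\right) - 1968 = \left(-155 + 25\right) - 1968 = -130 - 1968 = -2098$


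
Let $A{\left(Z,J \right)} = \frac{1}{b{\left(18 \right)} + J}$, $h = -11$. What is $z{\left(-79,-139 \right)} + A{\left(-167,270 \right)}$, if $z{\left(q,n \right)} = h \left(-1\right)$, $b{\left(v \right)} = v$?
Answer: $\frac{3169}{288} \approx 11.003$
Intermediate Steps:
$A{\left(Z,J \right)} = \frac{1}{18 + J}$
$z{\left(q,n \right)} = 11$ ($z{\left(q,n \right)} = \left(-11\right) \left(-1\right) = 11$)
$z{\left(-79,-139 \right)} + A{\left(-167,270 \right)} = 11 + \frac{1}{18 + 270} = 11 + \frac{1}{288} = \frac{3169}{288}$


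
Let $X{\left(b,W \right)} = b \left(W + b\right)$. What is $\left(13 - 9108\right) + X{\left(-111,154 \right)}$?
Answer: $-13868$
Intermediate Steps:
$\left(13 - 9108\right) + X{\left(-111,154 \right)} = \left(13 - 9108\right) - 111 \left(154 - 111\right) = \left(13 - 9108\right) - 4773 = -9095 - 4773 = -13868$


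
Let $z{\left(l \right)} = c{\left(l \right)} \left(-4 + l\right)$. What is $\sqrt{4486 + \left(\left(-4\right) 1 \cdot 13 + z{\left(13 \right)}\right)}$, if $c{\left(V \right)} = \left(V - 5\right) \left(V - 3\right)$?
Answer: $\sqrt{5154} \approx 71.791$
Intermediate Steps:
$c{\left(V \right)} = \left(-5 + V\right) \left(-3 + V\right)$
$z{\left(l \right)} = \left(-4 + l\right) \left(15 + l^{2} - 8 l\right)$ ($z{\left(l \right)} = \left(15 + l^{2} - 8 l\right) \left(-4 + l\right) = \left(-4 + l\right) \left(15 + l^{2} - 8 l\right)$)
$\sqrt{4486 + \left(\left(-4\right) 1 \cdot 13 + z{\left(13 \right)}\right)} = \sqrt{4486 + \left(\left(-4\right) 1 \cdot 13 + \left(-4 + 13\right) \left(15 + 13^{2} - 104\right)\right)} = \sqrt{4486 + \left(\left(-4\right) 13 + 9 \left(15 + 169 - 104\right)\right)} = \sqrt{4486 + \left(-52 + 9 \cdot 80\right)} = \sqrt{4486 + \left(-52 + 720\right)} = \sqrt{4486 + 668} = \sqrt{5154}$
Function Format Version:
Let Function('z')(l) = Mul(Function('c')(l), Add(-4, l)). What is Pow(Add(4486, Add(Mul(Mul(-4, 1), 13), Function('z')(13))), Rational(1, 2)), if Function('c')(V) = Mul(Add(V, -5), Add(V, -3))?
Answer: Pow(5154, Rational(1, 2)) ≈ 71.791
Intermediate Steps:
Function('c')(V) = Mul(Add(-5, V), Add(-3, V))
Function('z')(l) = Mul(Add(-4, l), Add(15, Pow(l, 2), Mul(-8, l))) (Function('z')(l) = Mul(Add(15, Pow(l, 2), Mul(-8, l)), Add(-4, l)) = Mul(Add(-4, l), Add(15, Pow(l, 2), Mul(-8, l))))
Pow(Add(4486, Add(Mul(Mul(-4, 1), 13), Function('z')(13))), Rational(1, 2)) = Pow(Add(4486, Add(Mul(Mul(-4, 1), 13), Mul(Add(-4, 13), Add(15, Pow(13, 2), Mul(-8, 13))))), Rational(1, 2)) = Pow(Add(4486, Add(Mul(-4, 13), Mul(9, Add(15, 169, -104)))), Rational(1, 2)) = Pow(Add(4486, Add(-52, Mul(9, 80))), Rational(1, 2)) = Pow(Add(4486, Add(-52, 720)), Rational(1, 2)) = Pow(Add(4486, 668), Rational(1, 2)) = Pow(5154, Rational(1, 2))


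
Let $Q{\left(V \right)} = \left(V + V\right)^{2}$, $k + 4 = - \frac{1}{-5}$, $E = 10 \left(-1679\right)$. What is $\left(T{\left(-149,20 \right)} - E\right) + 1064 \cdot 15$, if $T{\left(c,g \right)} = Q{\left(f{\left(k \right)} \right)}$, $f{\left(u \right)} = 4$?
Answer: $32814$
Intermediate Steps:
$E = -16790$
$k = - \frac{19}{5}$ ($k = -4 - \frac{1}{-5} = -4 - - \frac{1}{5} = -4 + \frac{1}{5} = - \frac{19}{5} \approx -3.8$)
$Q{\left(V \right)} = 4 V^{2}$ ($Q{\left(V \right)} = \left(2 V\right)^{2} = 4 V^{2}$)
$T{\left(c,g \right)} = 64$ ($T{\left(c,g \right)} = 4 \cdot 4^{2} = 4 \cdot 16 = 64$)
$\left(T{\left(-149,20 \right)} - E\right) + 1064 \cdot 15 = \left(64 - -16790\right) + 1064 \cdot 15 = \left(64 + 16790\right) + 15960 = 16854 + 15960 = 32814$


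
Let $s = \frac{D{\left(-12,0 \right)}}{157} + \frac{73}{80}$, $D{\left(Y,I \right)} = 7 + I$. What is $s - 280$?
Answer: $- \frac{3504779}{12560} \approx -279.04$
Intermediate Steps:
$s = \frac{12021}{12560}$ ($s = \frac{7 + 0}{157} + \frac{73}{80} = 7 \cdot \frac{1}{157} + 73 \cdot \frac{1}{80} = \frac{7}{157} + \frac{73}{80} = \frac{12021}{12560} \approx 0.95709$)
$s - 280 = \frac{12021}{12560} - 280 = - \frac{3504779}{12560}$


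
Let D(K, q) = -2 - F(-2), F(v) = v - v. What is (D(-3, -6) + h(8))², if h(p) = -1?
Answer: 9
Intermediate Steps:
F(v) = 0
D(K, q) = -2 (D(K, q) = -2 - 1*0 = -2 + 0 = -2)
(D(-3, -6) + h(8))² = (-2 - 1)² = (-3)² = 9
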